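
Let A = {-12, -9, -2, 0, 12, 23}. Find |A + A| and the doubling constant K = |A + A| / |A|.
K = |A + A| / |A| = 20/6 = 10/3

Enumerate A + A = {a + b : a, b ∈ A}. With |A| = 6, there are |A|^2 = 36 ordered sum pairs; collecting distinct values, A + A = {-24, -21, -18, -14, -12, -11, -9, -4, -2, 0, 3, 10, 11, 12, 14, 21, 23, 24, 35, 46}, so |A + A| = 20. Thus K = 20/6 = 10/3. For comparison, the minimum possible |A + A| over all 6-element sets is 2·6 − 1 = 11 (so min K = 11/6), attained only by arithmetic progressions.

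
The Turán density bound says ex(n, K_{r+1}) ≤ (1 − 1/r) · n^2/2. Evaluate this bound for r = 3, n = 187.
Turán density bound = (2/3) · 187^2/2 = 34969/3 ≈ 11656.3333

Turán's theorem: ex(n, K_{r+1}) is achieved by the complete r-partite Turán graph T(n, r) with parts as balanced as possible, and is at most (1 − 1/r) · n^2/2. For r = 3, n = 187: the density bound is (2/3) · 34969/2 = 34969/3 ≈ 11656.3333. The integer-valued extremum is e(T(187, 3)) = 11656, which is strictly less than the density bound 34969/3 since 3 ∤ 187 (the parts of T(187, 3) cannot all be equal).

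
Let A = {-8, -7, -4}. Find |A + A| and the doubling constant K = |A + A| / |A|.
K = |A + A| / |A| = 6/3 = 2

Enumerate A + A = {a + b : a, b ∈ A}. With |A| = 3, there are |A|^2 = 9 ordered sum pairs; collecting distinct values, A + A = {-16, -15, -14, -12, -11, -8}, so |A + A| = 6. Thus K = 6/3 = 2. For comparison, the minimum possible |A + A| over all 3-element sets is 2·3 − 1 = 5 (so min K = 5/3), attained only by arithmetic progressions.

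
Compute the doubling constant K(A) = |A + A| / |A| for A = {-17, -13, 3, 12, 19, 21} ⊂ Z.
K = |A + A| / |A| = 19/6

Enumerate A + A = {a + b : a, b ∈ A}. With |A| = 6, there are |A|^2 = 36 ordered sum pairs; collecting distinct values, A + A = {-34, -30, -26, -14, -10, -5, -1, 2, 4, 6, 8, 15, 22, 24, 31, 33, 38, 40, 42}, so |A + A| = 19. Thus K = 19/6. For comparison, the minimum possible |A + A| over all 6-element sets is 2·6 − 1 = 11 (so min K = 11/6), attained only by arithmetic progressions.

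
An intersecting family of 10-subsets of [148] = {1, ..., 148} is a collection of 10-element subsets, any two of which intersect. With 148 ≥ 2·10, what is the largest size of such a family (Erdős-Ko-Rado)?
max |F| = C(147, 9) = 68805631064170

Erdős-Ko-Rado (1961): when n ≥ 2k, max |F| = C(n−1, k−1). The bound is attained by the star {A : i ∈ A} for any fixed i ∈ [n]. Here C(148−1, 10−1) = C(147, 9) = 68805631064170.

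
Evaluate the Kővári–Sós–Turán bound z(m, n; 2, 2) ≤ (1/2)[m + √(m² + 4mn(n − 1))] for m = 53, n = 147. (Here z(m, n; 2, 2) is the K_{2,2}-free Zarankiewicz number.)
z(53, 147; 2, 2) ≤ (1/2)[53 + √(53² + 4·53·147·146)] = (1/2)[53 + √4552753] = 1093.3591

Kővári–Sós–Turán: let r_1, ..., r_53 be the row sums and z = Σ r_i the total number of 1s. Each pair of columns can share at most one row with both entries 1 (else a 2×2 all-ones block appears), so Σ_i C(r_i, 2) ≤ C(147, 2) = 10731. By convexity Σ_i C(r_i, 2) ≥ 53·C(z/53, 2) = z(z − 53)/(2·53), giving z² − 53z − 53·147·146 ≤ 0 and hence z ≤ (1/2)[53 + √(2809 + 4·1137486)] = (1/2)[53 + √4552753] ≈ (1/2)(53 + 2133.7181) = 1093.3591.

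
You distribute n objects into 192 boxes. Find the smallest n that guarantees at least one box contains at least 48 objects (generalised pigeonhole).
n = (48 − 1)·192 + 1 = 9025

By the generalised pigeonhole principle, to guarantee some box contains ≥ r objects we need more than (r − 1) · k objects total. Threshold: n = (r − 1) · k + 1. With r = 48 and k = 192: n = 47 · 192 + 1 = 9024 + 1 = 9025. For n = 9024 = 47 · 192, we can put exactly 47 objects in every box, avoiding 48 in any single one — so 9025 is tight.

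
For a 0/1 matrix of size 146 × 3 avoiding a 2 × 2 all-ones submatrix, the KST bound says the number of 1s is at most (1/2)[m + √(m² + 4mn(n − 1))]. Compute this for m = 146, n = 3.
z(146, 3; 2, 2) ≤ (1/2)[146 + √(146² + 4·146·3·2)] = (1/2)[146 + √24820] = 151.7718

Kővári–Sós–Turán: let r_1, ..., r_146 be the row sums and z = Σ r_i the total number of 1s. Each pair of columns can share at most one row with both entries 1 (else a 2×2 all-ones block appears), so Σ_i C(r_i, 2) ≤ C(3, 2) = 3. By convexity Σ_i C(r_i, 2) ≥ 146·C(z/146, 2) = z(z − 146)/(2·146), giving z² − 146z − 146·3·2 ≤ 0 and hence z ≤ (1/2)[146 + √(21316 + 4·876)] = (1/2)[146 + √24820] ≈ (1/2)(146 + 157.5436) = 151.7718.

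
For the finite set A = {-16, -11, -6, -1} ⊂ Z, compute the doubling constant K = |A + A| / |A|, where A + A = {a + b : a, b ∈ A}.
K = |A + A| / |A| = 7/4

Enumerate A + A = {a + b : a, b ∈ A}. With |A| = 4, there are |A|^2 = 16 ordered sum pairs; collecting distinct values, A + A = {-32, -27, -22, -17, -12, -7, -2}, so |A + A| = 7. Thus K = 7/4. Here |A + A| = 2|A| − 1 = 7, the minimum possible — so K = 7/4 is minimal, which holds iff A is an arithmetic progression.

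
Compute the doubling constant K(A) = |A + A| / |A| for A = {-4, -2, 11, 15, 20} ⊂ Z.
K = |A + A| / |A| = 15/5 = 3

Enumerate A + A = {a + b : a, b ∈ A}. With |A| = 5, there are |A|^2 = 25 ordered sum pairs; collecting distinct values, A + A = {-8, -6, -4, 7, 9, 11, 13, 16, 18, 22, 26, 30, 31, 35, 40}, so |A + A| = 15. Thus K = 15/5 = 3. For comparison, the minimum possible |A + A| over all 5-element sets is 2·5 − 1 = 9 (so min K = 9/5), attained only by arithmetic progressions.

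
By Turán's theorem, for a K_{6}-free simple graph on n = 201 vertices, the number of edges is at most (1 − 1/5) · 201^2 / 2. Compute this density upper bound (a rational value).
Turán density bound = (4/5) · 201^2/2 = 80802/5 ≈ 16160.4

Turán's theorem: ex(n, K_{r+1}) is achieved by the complete r-partite Turán graph T(n, r) with parts as balanced as possible, and is at most (1 − 1/r) · n^2/2. For r = 5, n = 201: the density bound is (4/5) · 40401/2 = 80802/5 ≈ 16160.4. The integer-valued extremum is e(T(201, 5)) = 16160, which is strictly less than the density bound 80802/5 since 5 ∤ 201 (the parts of T(201, 5) cannot all be equal).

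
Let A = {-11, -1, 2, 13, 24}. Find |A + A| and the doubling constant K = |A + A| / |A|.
K = |A + A| / |A| = 14/5

Enumerate A + A = {a + b : a, b ∈ A}. With |A| = 5, there are |A|^2 = 25 ordered sum pairs; collecting distinct values, A + A = {-22, -12, -9, -2, 1, 2, 4, 12, 13, 15, 23, 26, 37, 48}, so |A + A| = 14. Thus K = 14/5. For comparison, the minimum possible |A + A| over all 5-element sets is 2·5 − 1 = 9 (so min K = 9/5), attained only by arithmetic progressions.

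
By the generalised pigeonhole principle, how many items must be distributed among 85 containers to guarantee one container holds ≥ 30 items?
n = (30 − 1)·85 + 1 = 2466

By the generalised pigeonhole principle, to guarantee some box contains ≥ r objects we need more than (r − 1) · k objects total. Threshold: n = (r − 1) · k + 1. With r = 30 and k = 85: n = 29 · 85 + 1 = 2465 + 1 = 2466. For n = 2465 = 29 · 85, we can put exactly 29 objects in every box, avoiding 30 in any single one — so 2466 is tight.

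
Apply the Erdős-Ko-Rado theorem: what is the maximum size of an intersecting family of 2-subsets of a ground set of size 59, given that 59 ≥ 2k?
max |F| = C(58, 1) = 58

The Erdős-Ko-Rado theorem states: for n ≥ 2k, an intersecting family of k-subsets of an n-element set has size at most C(n − 1, k − 1), with equality for 'star' families {A ⊆ [n] : |A| = k, i ∈ A} (fix an element i). For n = 59, k = 2: C(58, 1) = 58.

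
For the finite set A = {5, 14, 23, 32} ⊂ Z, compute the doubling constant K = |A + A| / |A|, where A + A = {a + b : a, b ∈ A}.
K = |A + A| / |A| = 7/4

Enumerate A + A = {a + b : a, b ∈ A}. With |A| = 4, there are |A|^2 = 16 ordered sum pairs; collecting distinct values, A + A = {10, 19, 28, 37, 46, 55, 64}, so |A + A| = 7. Thus K = 7/4. Here |A + A| = 2|A| − 1 = 7, the minimum possible — so K = 7/4 is minimal, which holds iff A is an arithmetic progression.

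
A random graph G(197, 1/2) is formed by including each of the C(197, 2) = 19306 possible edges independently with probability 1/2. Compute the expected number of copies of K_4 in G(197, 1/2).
E[# K_4] = C(197, 4) · (1/2)^C(4, 2) = 60862165 / 2^6 = 950971.328125

For each 4-subset S of vertices (there are C(197, 4) = 60862165 such S), let X_S = 1 if S induces a K_4 (all C(4, 2) = 6 edges present). Then P(X_S = 1) = (1/2)^6 = 1/64. By linearity of expectation, E[# K_4] = C(197, 4) · (1/2)^6 = 60862165 / 64 = 950971.328125.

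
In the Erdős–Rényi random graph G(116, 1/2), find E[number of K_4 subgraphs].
E[# K_4] = C(116, 4) · (1/2)^C(4, 2) = 7160245 / 2^6 = 111878.828125

For each 4-subset S of vertices (there are C(116, 4) = 7160245 such S), let X_S = 1 if S induces a K_4 (all C(4, 2) = 6 edges present). Then P(X_S = 1) = (1/2)^6 = 1/64. By linearity of expectation, E[# K_4] = C(116, 4) · (1/2)^6 = 7160245 / 64 = 111878.828125.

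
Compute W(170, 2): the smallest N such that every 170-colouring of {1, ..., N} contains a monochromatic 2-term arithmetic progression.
W(170, 2) = 170 + 1 = 171

A 2-term AP is any pair of integers, so a monochromatic 2-AP exists iff some colour is used at least twice. With 170 colours, the colouring i ↦ i on {1, ..., 170} uses each colour once, avoiding any monochromatic pair, so W(170, 2) > 170. For {1, ..., 171}, pigeonhole forces two integers of the same colour, which form a monochromatic 2-AP. Hence W(170, 2) = 171.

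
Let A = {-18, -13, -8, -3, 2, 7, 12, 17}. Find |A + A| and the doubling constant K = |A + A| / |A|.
K = |A + A| / |A| = 15/8

Enumerate A + A = {a + b : a, b ∈ A}. With |A| = 8, there are |A|^2 = 64 ordered sum pairs; collecting distinct values, A + A = {-36, -31, -26, -21, -16, -11, -6, -1, 4, 9, 14, 19, 24, 29, 34}, so |A + A| = 15. Thus K = 15/8. Here |A + A| = 2|A| − 1 = 15, the minimum possible — so K = 15/8 is minimal, which holds iff A is an arithmetic progression.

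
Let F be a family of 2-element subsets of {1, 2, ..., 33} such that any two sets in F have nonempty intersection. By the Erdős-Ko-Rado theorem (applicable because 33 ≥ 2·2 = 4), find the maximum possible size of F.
max |F| = C(32, 1) = 32

Erdős-Ko-Rado (1961): when n ≥ 2k, max |F| = C(n−1, k−1). The bound is attained by the star {A : i ∈ A} for any fixed i ∈ [n]. Here C(33−1, 2−1) = C(32, 1) = 32.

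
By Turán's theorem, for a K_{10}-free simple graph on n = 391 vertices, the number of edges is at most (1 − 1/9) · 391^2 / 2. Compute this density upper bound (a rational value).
Turán density bound = (8/9) · 391^2/2 = 611524/9 ≈ 67947.1111

Turán's theorem: ex(n, K_{r+1}) is achieved by the complete r-partite Turán graph T(n, r) with parts as balanced as possible, and is at most (1 − 1/r) · n^2/2. For r = 9, n = 391: the density bound is (8/9) · 152881/2 = 611524/9 ≈ 67947.1111. The integer-valued extremum is e(T(391, 9)) = 67946, which is strictly less than the density bound 611524/9 since 9 ∤ 391 (the parts of T(391, 9) cannot all be equal).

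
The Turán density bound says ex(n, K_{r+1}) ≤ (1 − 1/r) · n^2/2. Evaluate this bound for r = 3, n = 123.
Turán density bound = (2/3) · 123^2/2 = 5043

Turán's theorem: ex(n, K_{r+1}) is achieved by the complete r-partite Turán graph T(n, r) with parts as balanced as possible, and is at most (1 − 1/r) · n^2/2. For r = 3, n = 123: the density bound is (2/3) · 15129/2 = 5043. Since 3 ∣ 123, the Turán graph T(123, 3) has parts of equal size 41, and its edge count e(T(123, 3)) = 5043 attains the density bound exactly.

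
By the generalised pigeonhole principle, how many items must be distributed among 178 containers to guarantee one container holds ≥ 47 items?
n = (47 − 1)·178 + 1 = 8189

By the generalised pigeonhole principle, to guarantee some box contains ≥ r objects we need more than (r − 1) · k objects total. Threshold: n = (r − 1) · k + 1. With r = 47 and k = 178: n = 46 · 178 + 1 = 8188 + 1 = 8189. For n = 8188 = 46 · 178, we can put exactly 46 objects in every box, avoiding 47 in any single one — so 8189 is tight.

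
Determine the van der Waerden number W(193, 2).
W(193, 2) = 193 + 1 = 194

A 2-term AP is any pair of integers, so a monochromatic 2-AP exists iff some colour is used at least twice. With 193 colours, the colouring i ↦ i on {1, ..., 193} uses each colour once, avoiding any monochromatic pair, so W(193, 2) > 193. For {1, ..., 194}, pigeonhole forces two integers of the same colour, which form a monochromatic 2-AP. Hence W(193, 2) = 194.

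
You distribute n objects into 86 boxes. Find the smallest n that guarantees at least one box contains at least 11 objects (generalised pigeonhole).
n = (11 − 1)·86 + 1 = 861

By the generalised pigeonhole principle, to guarantee some box contains ≥ r objects we need more than (r − 1) · k objects total. Threshold: n = (r − 1) · k + 1. With r = 11 and k = 86: n = 10 · 86 + 1 = 860 + 1 = 861. For n = 860 = 10 · 86, we can put exactly 10 objects in every box, avoiding 11 in any single one — so 861 is tight.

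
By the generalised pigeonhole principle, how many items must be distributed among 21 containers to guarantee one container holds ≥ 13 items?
n = (13 − 1)·21 + 1 = 253

By the generalised pigeonhole principle, to guarantee some box contains ≥ r objects we need more than (r − 1) · k objects total. Threshold: n = (r − 1) · k + 1. With r = 13 and k = 21: n = 12 · 21 + 1 = 252 + 1 = 253. For n = 252 = 12 · 21, we can put exactly 12 objects in every box, avoiding 13 in any single one — so 253 is tight.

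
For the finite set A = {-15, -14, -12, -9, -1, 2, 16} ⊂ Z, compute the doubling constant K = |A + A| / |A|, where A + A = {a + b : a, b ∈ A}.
K = |A + A| / |A| = 23/7

Enumerate A + A = {a + b : a, b ∈ A}. With |A| = 7, there are |A|^2 = 49 ordered sum pairs; collecting distinct values, A + A = {-30, -29, -28, -27, -26, -24, -23, -21, -18, -16, -15, -13, -12, -10, -7, -2, 1, 2, 4, 7, 15, 18, 32}, so |A + A| = 23. Thus K = 23/7. For comparison, the minimum possible |A + A| over all 7-element sets is 2·7 − 1 = 13 (so min K = 13/7), attained only by arithmetic progressions.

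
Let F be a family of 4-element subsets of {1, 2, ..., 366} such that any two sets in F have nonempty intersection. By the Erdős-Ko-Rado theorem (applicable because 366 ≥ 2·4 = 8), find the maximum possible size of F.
max |F| = C(365, 3) = 8038030

Erdős-Ko-Rado (1961): when n ≥ 2k, max |F| = C(n−1, k−1). The bound is attained by the star {A : i ∈ A} for any fixed i ∈ [n]. Here C(366−1, 4−1) = C(365, 3) = 8038030.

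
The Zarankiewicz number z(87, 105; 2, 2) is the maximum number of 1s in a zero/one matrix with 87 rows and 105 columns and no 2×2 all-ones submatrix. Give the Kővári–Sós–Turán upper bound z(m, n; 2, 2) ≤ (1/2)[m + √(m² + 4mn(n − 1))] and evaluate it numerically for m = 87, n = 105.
z(87, 105; 2, 2) ≤ (1/2)[87 + √(87² + 4·87·105·104)] = (1/2)[87 + √3807729] = 1019.1702

Kővári–Sós–Turán: let r_1, ..., r_87 be the row sums and z = Σ r_i the total number of 1s. Each pair of columns can share at most one row with both entries 1 (else a 2×2 all-ones block appears), so Σ_i C(r_i, 2) ≤ C(105, 2) = 5460. By convexity Σ_i C(r_i, 2) ≥ 87·C(z/87, 2) = z(z − 87)/(2·87), giving z² − 87z − 87·105·104 ≤ 0 and hence z ≤ (1/2)[87 + √(7569 + 4·950040)] = (1/2)[87 + √3807729] ≈ (1/2)(87 + 1951.3403) = 1019.1702.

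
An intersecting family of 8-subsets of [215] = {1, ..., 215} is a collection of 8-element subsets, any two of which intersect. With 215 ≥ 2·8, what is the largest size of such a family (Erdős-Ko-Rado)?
max |F| = C(214, 7) = 3693261615472

Erdős-Ko-Rado (1961): when n ≥ 2k, max |F| = C(n−1, k−1). The bound is attained by the star {A : i ∈ A} for any fixed i ∈ [n]. Here C(215−1, 8−1) = C(214, 7) = 3693261615472.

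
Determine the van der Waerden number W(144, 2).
W(144, 2) = 144 + 1 = 145

A 2-term AP is any pair of integers, so a monochromatic 2-AP exists iff some colour is used at least twice. With 144 colours, the colouring i ↦ i on {1, ..., 144} uses each colour once, avoiding any monochromatic pair, so W(144, 2) > 144. For {1, ..., 145}, pigeonhole forces two integers of the same colour, which form a monochromatic 2-AP. Hence W(144, 2) = 145.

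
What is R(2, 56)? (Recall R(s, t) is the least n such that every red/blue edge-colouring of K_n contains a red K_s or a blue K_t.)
R(2, 56) = 56

R(2, k) = k for all k ≥ 2: in a 2-colouring of K_k, either some edge is red (a red K_2) or all edges are blue (a blue K_k). And K_{55} coloured all-blue has no blue K_56, so R(2, 56) > 55. Hence R(2, 56) = 56.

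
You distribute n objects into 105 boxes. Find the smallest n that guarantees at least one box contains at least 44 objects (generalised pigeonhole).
n = (44 − 1)·105 + 1 = 4516

By the generalised pigeonhole principle, to guarantee some box contains ≥ r objects we need more than (r − 1) · k objects total. Threshold: n = (r − 1) · k + 1. With r = 44 and k = 105: n = 43 · 105 + 1 = 4515 + 1 = 4516. For n = 4515 = 43 · 105, we can put exactly 43 objects in every box, avoiding 44 in any single one — so 4516 is tight.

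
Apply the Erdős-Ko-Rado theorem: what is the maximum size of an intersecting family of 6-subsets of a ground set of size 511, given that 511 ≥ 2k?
max |F| = C(510, 5) = 281921956602

The Erdős-Ko-Rado theorem states: for n ≥ 2k, an intersecting family of k-subsets of an n-element set has size at most C(n − 1, k − 1), with equality for 'star' families {A ⊆ [n] : |A| = k, i ∈ A} (fix an element i). For n = 511, k = 6: C(510, 5) = 281921956602.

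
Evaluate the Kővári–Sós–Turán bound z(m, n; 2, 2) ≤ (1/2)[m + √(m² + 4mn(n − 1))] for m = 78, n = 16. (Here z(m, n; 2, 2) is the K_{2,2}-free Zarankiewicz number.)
z(78, 16; 2, 2) ≤ (1/2)[78 + √(78² + 4·78·16·15)] = (1/2)[78 + √80964] = 181.2709

Kővári–Sós–Turán: let r_1, ..., r_78 be the row sums and z = Σ r_i the total number of 1s. Each pair of columns can share at most one row with both entries 1 (else a 2×2 all-ones block appears), so Σ_i C(r_i, 2) ≤ C(16, 2) = 120. By convexity Σ_i C(r_i, 2) ≥ 78·C(z/78, 2) = z(z − 78)/(2·78), giving z² − 78z − 78·16·15 ≤ 0 and hence z ≤ (1/2)[78 + √(6084 + 4·18720)] = (1/2)[78 + √80964] ≈ (1/2)(78 + 284.5417) = 181.2709.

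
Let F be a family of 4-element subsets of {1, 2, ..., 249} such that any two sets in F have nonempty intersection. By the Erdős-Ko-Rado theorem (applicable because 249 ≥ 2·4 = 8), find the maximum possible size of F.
max |F| = C(248, 3) = 2511496

Erdős-Ko-Rado (1961): when n ≥ 2k, max |F| = C(n−1, k−1). The bound is attained by the star {A : i ∈ A} for any fixed i ∈ [n]. Here C(249−1, 4−1) = C(248, 3) = 2511496.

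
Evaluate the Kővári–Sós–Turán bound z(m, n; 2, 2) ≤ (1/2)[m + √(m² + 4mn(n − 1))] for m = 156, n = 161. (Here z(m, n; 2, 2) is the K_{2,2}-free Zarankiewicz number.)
z(156, 161; 2, 2) ≤ (1/2)[156 + √(156² + 4·156·161·160)] = (1/2)[156 + √16098576] = 2084.1515

Kővári–Sós–Turán: let r_1, ..., r_156 be the row sums and z = Σ r_i the total number of 1s. Each pair of columns can share at most one row with both entries 1 (else a 2×2 all-ones block appears), so Σ_i C(r_i, 2) ≤ C(161, 2) = 12880. By convexity Σ_i C(r_i, 2) ≥ 156·C(z/156, 2) = z(z − 156)/(2·156), giving z² − 156z − 156·161·160 ≤ 0 and hence z ≤ (1/2)[156 + √(24336 + 4·4018560)] = (1/2)[156 + √16098576] ≈ (1/2)(156 + 4012.3031) = 2084.1515.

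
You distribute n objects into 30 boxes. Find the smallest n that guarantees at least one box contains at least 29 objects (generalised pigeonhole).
n = (29 − 1)·30 + 1 = 841

By the generalised pigeonhole principle, to guarantee some box contains ≥ r objects we need more than (r − 1) · k objects total. Threshold: n = (r − 1) · k + 1. With r = 29 and k = 30: n = 28 · 30 + 1 = 840 + 1 = 841. For n = 840 = 28 · 30, we can put exactly 28 objects in every box, avoiding 29 in any single one — so 841 is tight.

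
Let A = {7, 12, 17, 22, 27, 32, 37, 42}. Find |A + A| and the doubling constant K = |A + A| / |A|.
K = |A + A| / |A| = 15/8

Enumerate A + A = {a + b : a, b ∈ A}. With |A| = 8, there are |A|^2 = 64 ordered sum pairs; collecting distinct values, A + A = {14, 19, 24, 29, 34, 39, 44, 49, 54, 59, 64, 69, 74, 79, 84}, so |A + A| = 15. Thus K = 15/8. Here |A + A| = 2|A| − 1 = 15, the minimum possible — so K = 15/8 is minimal, which holds iff A is an arithmetic progression.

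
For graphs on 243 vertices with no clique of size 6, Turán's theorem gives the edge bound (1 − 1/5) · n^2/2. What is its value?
Turán density bound = (4/5) · 243^2/2 = 118098/5 ≈ 23619.6

Turán's theorem: ex(n, K_{r+1}) is achieved by the complete r-partite Turán graph T(n, r) with parts as balanced as possible, and is at most (1 − 1/r) · n^2/2. For r = 5, n = 243: the density bound is (4/5) · 59049/2 = 118098/5 ≈ 23619.6. The integer-valued extremum is e(T(243, 5)) = 23619, which is strictly less than the density bound 118098/5 since 5 ∤ 243 (the parts of T(243, 5) cannot all be equal).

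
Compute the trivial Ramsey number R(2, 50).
R(2, 50) = 50

R(2, k) = k for all k ≥ 2: in a 2-colouring of K_k, either some edge is red (a red K_2) or all edges are blue (a blue K_k). And K_{49} coloured all-blue has no blue K_50, so R(2, 50) > 49. Hence R(2, 50) = 50.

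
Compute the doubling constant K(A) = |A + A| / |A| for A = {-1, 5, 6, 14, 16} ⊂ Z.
K = |A + A| / |A| = 15/5 = 3

Enumerate A + A = {a + b : a, b ∈ A}. With |A| = 5, there are |A|^2 = 25 ordered sum pairs; collecting distinct values, A + A = {-2, 4, 5, 10, 11, 12, 13, 15, 19, 20, 21, 22, 28, 30, 32}, so |A + A| = 15. Thus K = 15/5 = 3. For comparison, the minimum possible |A + A| over all 5-element sets is 2·5 − 1 = 9 (so min K = 9/5), attained only by arithmetic progressions.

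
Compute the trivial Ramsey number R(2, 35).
R(2, 35) = 35

R(2, k) = k for all k ≥ 2: in a 2-colouring of K_k, either some edge is red (a red K_2) or all edges are blue (a blue K_k). And K_{34} coloured all-blue has no blue K_35, so R(2, 35) > 34. Hence R(2, 35) = 35.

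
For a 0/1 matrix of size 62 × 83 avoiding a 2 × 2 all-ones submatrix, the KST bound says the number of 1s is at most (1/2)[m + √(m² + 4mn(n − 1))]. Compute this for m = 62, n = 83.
z(62, 83; 2, 2) ≤ (1/2)[62 + √(62² + 4·62·83·82)] = (1/2)[62 + √1691732] = 681.333

Kővári–Sós–Turán: let r_1, ..., r_62 be the row sums and z = Σ r_i the total number of 1s. Each pair of columns can share at most one row with both entries 1 (else a 2×2 all-ones block appears), so Σ_i C(r_i, 2) ≤ C(83, 2) = 3403. By convexity Σ_i C(r_i, 2) ≥ 62·C(z/62, 2) = z(z − 62)/(2·62), giving z² − 62z − 62·83·82 ≤ 0 and hence z ≤ (1/2)[62 + √(3844 + 4·421972)] = (1/2)[62 + √1691732] ≈ (1/2)(62 + 1300.666) = 681.333.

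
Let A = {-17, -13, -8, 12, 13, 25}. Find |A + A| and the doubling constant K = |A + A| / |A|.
K = |A + A| / |A| = 21/6 = 7/2

Enumerate A + A = {a + b : a, b ∈ A}. With |A| = 6, there are |A|^2 = 36 ordered sum pairs; collecting distinct values, A + A = {-34, -30, -26, -25, -21, -16, -5, -4, -1, 0, 4, 5, 8, 12, 17, 24, 25, 26, 37, 38, 50}, so |A + A| = 21. Thus K = 21/6 = 7/2. For comparison, the minimum possible |A + A| over all 6-element sets is 2·6 − 1 = 11 (so min K = 11/6), attained only by arithmetic progressions.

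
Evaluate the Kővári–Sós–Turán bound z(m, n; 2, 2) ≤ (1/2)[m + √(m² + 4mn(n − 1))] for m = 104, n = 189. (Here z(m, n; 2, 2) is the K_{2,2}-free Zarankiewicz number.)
z(104, 189; 2, 2) ≤ (1/2)[104 + √(104² + 4·104·189·188)] = (1/2)[104 + √14792128] = 1975.0268

Kővári–Sós–Turán: let r_1, ..., r_104 be the row sums and z = Σ r_i the total number of 1s. Each pair of columns can share at most one row with both entries 1 (else a 2×2 all-ones block appears), so Σ_i C(r_i, 2) ≤ C(189, 2) = 17766. By convexity Σ_i C(r_i, 2) ≥ 104·C(z/104, 2) = z(z − 104)/(2·104), giving z² − 104z − 104·189·188 ≤ 0 and hence z ≤ (1/2)[104 + √(10816 + 4·3695328)] = (1/2)[104 + √14792128] ≈ (1/2)(104 + 3846.0536) = 1975.0268.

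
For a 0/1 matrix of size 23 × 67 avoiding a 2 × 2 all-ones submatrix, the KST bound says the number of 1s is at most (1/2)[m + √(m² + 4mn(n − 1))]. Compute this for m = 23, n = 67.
z(23, 67; 2, 2) ≤ (1/2)[23 + √(23² + 4·23·67·66)] = (1/2)[23 + √407353] = 330.6211

Kővári–Sós–Turán: let r_1, ..., r_23 be the row sums and z = Σ r_i the total number of 1s. Each pair of columns can share at most one row with both entries 1 (else a 2×2 all-ones block appears), so Σ_i C(r_i, 2) ≤ C(67, 2) = 2211. By convexity Σ_i C(r_i, 2) ≥ 23·C(z/23, 2) = z(z − 23)/(2·23), giving z² − 23z − 23·67·66 ≤ 0 and hence z ≤ (1/2)[23 + √(529 + 4·101706)] = (1/2)[23 + √407353] ≈ (1/2)(23 + 638.2421) = 330.6211.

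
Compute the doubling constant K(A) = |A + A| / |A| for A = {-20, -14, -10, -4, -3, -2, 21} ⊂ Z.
K = |A + A| / |A| = 26/7

Enumerate A + A = {a + b : a, b ∈ A}. With |A| = 7, there are |A|^2 = 49 ordered sum pairs; collecting distinct values, A + A = {-40, -34, -30, -28, -24, -23, -22, -20, -18, -17, -16, -14, -13, -12, -8, -7, -6, -5, -4, 1, 7, 11, 17, 18, 19, 42}, so |A + A| = 26. Thus K = 26/7. For comparison, the minimum possible |A + A| over all 7-element sets is 2·7 − 1 = 13 (so min K = 13/7), attained only by arithmetic progressions.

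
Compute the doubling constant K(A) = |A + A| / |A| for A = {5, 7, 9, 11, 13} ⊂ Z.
K = |A + A| / |A| = 9/5

Enumerate A + A = {a + b : a, b ∈ A}. With |A| = 5, there are |A|^2 = 25 ordered sum pairs; collecting distinct values, A + A = {10, 12, 14, 16, 18, 20, 22, 24, 26}, so |A + A| = 9. Thus K = 9/5. Here |A + A| = 2|A| − 1 = 9, the minimum possible — so K = 9/5 is minimal, which holds iff A is an arithmetic progression.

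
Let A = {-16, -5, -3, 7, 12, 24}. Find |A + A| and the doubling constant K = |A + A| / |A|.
K = |A + A| / |A| = 20/6 = 10/3

Enumerate A + A = {a + b : a, b ∈ A}. With |A| = 6, there are |A|^2 = 36 ordered sum pairs; collecting distinct values, A + A = {-32, -21, -19, -10, -9, -8, -6, -4, 2, 4, 7, 8, 9, 14, 19, 21, 24, 31, 36, 48}, so |A + A| = 20. Thus K = 20/6 = 10/3. For comparison, the minimum possible |A + A| over all 6-element sets is 2·6 − 1 = 11 (so min K = 11/6), attained only by arithmetic progressions.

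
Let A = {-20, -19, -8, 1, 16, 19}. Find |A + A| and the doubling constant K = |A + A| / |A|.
K = |A + A| / |A| = 21/6 = 7/2

Enumerate A + A = {a + b : a, b ∈ A}. With |A| = 6, there are |A|^2 = 36 ordered sum pairs; collecting distinct values, A + A = {-40, -39, -38, -28, -27, -19, -18, -16, -7, -4, -3, -1, 0, 2, 8, 11, 17, 20, 32, 35, 38}, so |A + A| = 21. Thus K = 21/6 = 7/2. For comparison, the minimum possible |A + A| over all 6-element sets is 2·6 − 1 = 11 (so min K = 11/6), attained only by arithmetic progressions.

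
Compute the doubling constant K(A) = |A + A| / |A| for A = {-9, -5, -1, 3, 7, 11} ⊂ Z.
K = |A + A| / |A| = 11/6

Enumerate A + A = {a + b : a, b ∈ A}. With |A| = 6, there are |A|^2 = 36 ordered sum pairs; collecting distinct values, A + A = {-18, -14, -10, -6, -2, 2, 6, 10, 14, 18, 22}, so |A + A| = 11. Thus K = 11/6. Here |A + A| = 2|A| − 1 = 11, the minimum possible — so K = 11/6 is minimal, which holds iff A is an arithmetic progression.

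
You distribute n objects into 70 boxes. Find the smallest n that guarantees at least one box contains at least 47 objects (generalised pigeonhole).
n = (47 − 1)·70 + 1 = 3221

By the generalised pigeonhole principle, to guarantee some box contains ≥ r objects we need more than (r − 1) · k objects total. Threshold: n = (r − 1) · k + 1. With r = 47 and k = 70: n = 46 · 70 + 1 = 3220 + 1 = 3221. For n = 3220 = 46 · 70, we can put exactly 46 objects in every box, avoiding 47 in any single one — so 3221 is tight.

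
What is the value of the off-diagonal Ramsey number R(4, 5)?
R(4, 5) = 25

Lower bound: an explicit 2-colouring of K_{24} (typically a Paley-type or other structured construction) avoids a red K_4 and a blue K_5, showing R(4, 5) > 24.
Upper bound: the simple Erdős–Szekeres recurrence only gives R(4, 5) ≤ 32; the tight bound R(4, 5) ≤ 25 requires a sharper case analysis (or computer search) of 2-colourings of K_{25}.
Hence R(4, 5) = 25.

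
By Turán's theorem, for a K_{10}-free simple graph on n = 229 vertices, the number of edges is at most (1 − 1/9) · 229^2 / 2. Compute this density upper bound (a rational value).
Turán density bound = (8/9) · 229^2/2 = 209764/9 ≈ 23307.1111

Turán's theorem: ex(n, K_{r+1}) is achieved by the complete r-partite Turán graph T(n, r) with parts as balanced as possible, and is at most (1 − 1/r) · n^2/2. For r = 9, n = 229: the density bound is (8/9) · 52441/2 = 209764/9 ≈ 23307.1111. The integer-valued extremum is e(T(229, 9)) = 23306, which is strictly less than the density bound 209764/9 since 9 ∤ 229 (the parts of T(229, 9) cannot all be equal).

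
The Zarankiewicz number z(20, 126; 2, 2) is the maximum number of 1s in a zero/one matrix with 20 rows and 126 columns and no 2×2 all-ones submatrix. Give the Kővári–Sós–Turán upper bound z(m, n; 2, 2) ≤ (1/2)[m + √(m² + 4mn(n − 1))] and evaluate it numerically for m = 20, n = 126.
z(20, 126; 2, 2) ≤ (1/2)[20 + √(20² + 4·20·126·125)] = (1/2)[20 + √1260400] = 571.3377

Kővári–Sós–Turán: let r_1, ..., r_20 be the row sums and z = Σ r_i the total number of 1s. Each pair of columns can share at most one row with both entries 1 (else a 2×2 all-ones block appears), so Σ_i C(r_i, 2) ≤ C(126, 2) = 7875. By convexity Σ_i C(r_i, 2) ≥ 20·C(z/20, 2) = z(z − 20)/(2·20), giving z² − 20z − 20·126·125 ≤ 0 and hence z ≤ (1/2)[20 + √(400 + 4·315000)] = (1/2)[20 + √1260400] ≈ (1/2)(20 + 1122.6754) = 571.3377.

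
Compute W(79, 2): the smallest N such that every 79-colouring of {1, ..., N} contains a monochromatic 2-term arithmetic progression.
W(79, 2) = 79 + 1 = 80

A 2-term AP is any pair of integers, so a monochromatic 2-AP exists iff some colour is used at least twice. With 79 colours, the colouring i ↦ i on {1, ..., 79} uses each colour once, avoiding any monochromatic pair, so W(79, 2) > 79. For {1, ..., 80}, pigeonhole forces two integers of the same colour, which form a monochromatic 2-AP. Hence W(79, 2) = 80.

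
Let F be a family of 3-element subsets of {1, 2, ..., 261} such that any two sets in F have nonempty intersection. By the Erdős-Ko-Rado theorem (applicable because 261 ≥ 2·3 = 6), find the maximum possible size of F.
max |F| = C(260, 2) = 33670

Erdős-Ko-Rado (1961): when n ≥ 2k, max |F| = C(n−1, k−1). The bound is attained by the star {A : i ∈ A} for any fixed i ∈ [n]. Here C(261−1, 3−1) = C(260, 2) = 33670.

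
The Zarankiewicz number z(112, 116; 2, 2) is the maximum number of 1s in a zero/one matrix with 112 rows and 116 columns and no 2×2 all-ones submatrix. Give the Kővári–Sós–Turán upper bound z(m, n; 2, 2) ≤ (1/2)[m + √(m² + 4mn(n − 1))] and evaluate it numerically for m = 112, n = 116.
z(112, 116; 2, 2) ≤ (1/2)[112 + √(112² + 4·112·116·115)] = (1/2)[112 + √5988864] = 1279.6078

Kővári–Sós–Turán: let r_1, ..., r_112 be the row sums and z = Σ r_i the total number of 1s. Each pair of columns can share at most one row with both entries 1 (else a 2×2 all-ones block appears), so Σ_i C(r_i, 2) ≤ C(116, 2) = 6670. By convexity Σ_i C(r_i, 2) ≥ 112·C(z/112, 2) = z(z − 112)/(2·112), giving z² − 112z − 112·116·115 ≤ 0 and hence z ≤ (1/2)[112 + √(12544 + 4·1494080)] = (1/2)[112 + √5988864] ≈ (1/2)(112 + 2447.2156) = 1279.6078.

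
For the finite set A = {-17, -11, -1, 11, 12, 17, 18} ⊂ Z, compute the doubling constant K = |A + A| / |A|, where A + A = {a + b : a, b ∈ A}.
K = |A + A| / |A| = 25/7

Enumerate A + A = {a + b : a, b ∈ A}. With |A| = 7, there are |A|^2 = 49 ordered sum pairs; collecting distinct values, A + A = {-34, -28, -22, -18, -12, -6, -5, -2, 0, 1, 6, 7, 10, 11, 16, 17, 22, 23, 24, 28, 29, 30, 34, 35, 36}, so |A + A| = 25. Thus K = 25/7. For comparison, the minimum possible |A + A| over all 7-element sets is 2·7 − 1 = 13 (so min K = 13/7), attained only by arithmetic progressions.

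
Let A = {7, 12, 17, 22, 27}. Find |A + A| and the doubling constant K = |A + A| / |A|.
K = |A + A| / |A| = 9/5

Enumerate A + A = {a + b : a, b ∈ A}. With |A| = 5, there are |A|^2 = 25 ordered sum pairs; collecting distinct values, A + A = {14, 19, 24, 29, 34, 39, 44, 49, 54}, so |A + A| = 9. Thus K = 9/5. Here |A + A| = 2|A| − 1 = 9, the minimum possible — so K = 9/5 is minimal, which holds iff A is an arithmetic progression.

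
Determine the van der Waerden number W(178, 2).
W(178, 2) = 178 + 1 = 179

A 2-term AP is any pair of integers, so a monochromatic 2-AP exists iff some colour is used at least twice. With 178 colours, the colouring i ↦ i on {1, ..., 178} uses each colour once, avoiding any monochromatic pair, so W(178, 2) > 178. For {1, ..., 179}, pigeonhole forces two integers of the same colour, which form a monochromatic 2-AP. Hence W(178, 2) = 179.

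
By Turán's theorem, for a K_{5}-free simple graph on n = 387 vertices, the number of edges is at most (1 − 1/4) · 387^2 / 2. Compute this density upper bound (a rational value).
Turán density bound = (3/4) · 387^2/2 = 449307/8 ≈ 56163.375

Turán's theorem: ex(n, K_{r+1}) is achieved by the complete r-partite Turán graph T(n, r) with parts as balanced as possible, and is at most (1 − 1/r) · n^2/2. For r = 4, n = 387: the density bound is (3/4) · 149769/2 = 449307/8 ≈ 56163.375. The integer-valued extremum is e(T(387, 4)) = 56163, which is strictly less than the density bound 449307/8 since 4 ∤ 387 (the parts of T(387, 4) cannot all be equal).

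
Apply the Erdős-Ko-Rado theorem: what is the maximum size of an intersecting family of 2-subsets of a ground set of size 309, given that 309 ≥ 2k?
max |F| = C(308, 1) = 308

Erdős-Ko-Rado (1961): when n ≥ 2k, max |F| = C(n−1, k−1). The bound is attained by the star {A : i ∈ A} for any fixed i ∈ [n]. Here C(309−1, 2−1) = C(308, 1) = 308.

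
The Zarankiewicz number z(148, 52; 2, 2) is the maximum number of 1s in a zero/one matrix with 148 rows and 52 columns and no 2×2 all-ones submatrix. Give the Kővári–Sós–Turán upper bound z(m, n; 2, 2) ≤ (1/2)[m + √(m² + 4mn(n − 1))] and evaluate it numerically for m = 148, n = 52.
z(148, 52; 2, 2) ≤ (1/2)[148 + √(148² + 4·148·52·51)] = (1/2)[148 + √1591888] = 704.8502

Kővári–Sós–Turán: let r_1, ..., r_148 be the row sums and z = Σ r_i the total number of 1s. Each pair of columns can share at most one row with both entries 1 (else a 2×2 all-ones block appears), so Σ_i C(r_i, 2) ≤ C(52, 2) = 1326. By convexity Σ_i C(r_i, 2) ≥ 148·C(z/148, 2) = z(z − 148)/(2·148), giving z² − 148z − 148·52·51 ≤ 0 and hence z ≤ (1/2)[148 + √(21904 + 4·392496)] = (1/2)[148 + √1591888] ≈ (1/2)(148 + 1261.7004) = 704.8502.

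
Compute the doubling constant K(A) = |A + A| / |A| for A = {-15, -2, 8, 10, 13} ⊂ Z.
K = |A + A| / |A| = 15/5 = 3

Enumerate A + A = {a + b : a, b ∈ A}. With |A| = 5, there are |A|^2 = 25 ordered sum pairs; collecting distinct values, A + A = {-30, -17, -7, -5, -4, -2, 6, 8, 11, 16, 18, 20, 21, 23, 26}, so |A + A| = 15. Thus K = 15/5 = 3. For comparison, the minimum possible |A + A| over all 5-element sets is 2·5 − 1 = 9 (so min K = 9/5), attained only by arithmetic progressions.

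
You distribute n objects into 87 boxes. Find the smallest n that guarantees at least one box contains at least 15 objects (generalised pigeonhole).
n = (15 − 1)·87 + 1 = 1219

By the generalised pigeonhole principle, to guarantee some box contains ≥ r objects we need more than (r − 1) · k objects total. Threshold: n = (r − 1) · k + 1. With r = 15 and k = 87: n = 14 · 87 + 1 = 1218 + 1 = 1219. For n = 1218 = 14 · 87, we can put exactly 14 objects in every box, avoiding 15 in any single one — so 1219 is tight.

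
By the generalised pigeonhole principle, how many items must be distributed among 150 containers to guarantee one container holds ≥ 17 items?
n = (17 − 1)·150 + 1 = 2401

By the generalised pigeonhole principle, to guarantee some box contains ≥ r objects we need more than (r − 1) · k objects total. Threshold: n = (r − 1) · k + 1. With r = 17 and k = 150: n = 16 · 150 + 1 = 2400 + 1 = 2401. For n = 2400 = 16 · 150, we can put exactly 16 objects in every box, avoiding 17 in any single one — so 2401 is tight.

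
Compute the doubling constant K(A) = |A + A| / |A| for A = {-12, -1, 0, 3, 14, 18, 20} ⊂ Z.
K = |A + A| / |A| = 25/7

Enumerate A + A = {a + b : a, b ∈ A}. With |A| = 7, there are |A|^2 = 49 ordered sum pairs; collecting distinct values, A + A = {-24, -13, -12, -9, -2, -1, 0, 2, 3, 6, 8, 13, 14, 17, 18, 19, 20, 21, 23, 28, 32, 34, 36, 38, 40}, so |A + A| = 25. Thus K = 25/7. For comparison, the minimum possible |A + A| over all 7-element sets is 2·7 − 1 = 13 (so min K = 13/7), attained only by arithmetic progressions.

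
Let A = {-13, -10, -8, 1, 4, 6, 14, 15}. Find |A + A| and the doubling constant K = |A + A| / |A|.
K = |A + A| / |A| = 30/8 = 15/4

Enumerate A + A = {a + b : a, b ∈ A}. With |A| = 8, there are |A|^2 = 64 ordered sum pairs; collecting distinct values, A + A = {-26, -23, -21, -20, -18, -16, -12, -9, -7, -6, -4, -2, 1, 2, 4, 5, 6, 7, 8, 10, 12, 15, 16, 18, 19, 20, 21, 28, 29, 30}, so |A + A| = 30. Thus K = 30/8 = 15/4. For comparison, the minimum possible |A + A| over all 8-element sets is 2·8 − 1 = 15 (so min K = 15/8), attained only by arithmetic progressions.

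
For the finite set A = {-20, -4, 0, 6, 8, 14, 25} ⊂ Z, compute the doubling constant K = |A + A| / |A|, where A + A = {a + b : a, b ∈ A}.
K = |A + A| / |A| = 27/7

Enumerate A + A = {a + b : a, b ∈ A}. With |A| = 7, there are |A|^2 = 49 ordered sum pairs; collecting distinct values, A + A = {-40, -24, -20, -14, -12, -8, -6, -4, 0, 2, 4, 5, 6, 8, 10, 12, 14, 16, 20, 21, 22, 25, 28, 31, 33, 39, 50}, so |A + A| = 27. Thus K = 27/7. For comparison, the minimum possible |A + A| over all 7-element sets is 2·7 − 1 = 13 (so min K = 13/7), attained only by arithmetic progressions.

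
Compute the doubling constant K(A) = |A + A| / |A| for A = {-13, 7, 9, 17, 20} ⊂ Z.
K = |A + A| / |A| = 15/5 = 3

Enumerate A + A = {a + b : a, b ∈ A}. With |A| = 5, there are |A|^2 = 25 ordered sum pairs; collecting distinct values, A + A = {-26, -6, -4, 4, 7, 14, 16, 18, 24, 26, 27, 29, 34, 37, 40}, so |A + A| = 15. Thus K = 15/5 = 3. For comparison, the minimum possible |A + A| over all 5-element sets is 2·5 − 1 = 9 (so min K = 9/5), attained only by arithmetic progressions.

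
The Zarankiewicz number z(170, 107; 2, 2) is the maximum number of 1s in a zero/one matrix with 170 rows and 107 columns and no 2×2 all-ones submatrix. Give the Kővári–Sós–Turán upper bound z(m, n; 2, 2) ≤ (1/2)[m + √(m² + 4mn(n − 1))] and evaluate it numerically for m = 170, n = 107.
z(170, 107; 2, 2) ≤ (1/2)[170 + √(170² + 4·170·107·106)] = (1/2)[170 + √7741460] = 1476.174

Kővári–Sós–Turán: let r_1, ..., r_170 be the row sums and z = Σ r_i the total number of 1s. Each pair of columns can share at most one row with both entries 1 (else a 2×2 all-ones block appears), so Σ_i C(r_i, 2) ≤ C(107, 2) = 5671. By convexity Σ_i C(r_i, 2) ≥ 170·C(z/170, 2) = z(z − 170)/(2·170), giving z² − 170z − 170·107·106 ≤ 0 and hence z ≤ (1/2)[170 + √(28900 + 4·1928140)] = (1/2)[170 + √7741460] ≈ (1/2)(170 + 2782.3479) = 1476.174.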